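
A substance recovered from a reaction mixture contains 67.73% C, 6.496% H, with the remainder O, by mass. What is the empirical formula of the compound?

Assume 100 g: 67.73 g C, 6.496 g H, 25.774 g O.
C: 67.73 g ÷ 12.01 g/mol = 5.639 mol
H: 6.496 g ÷ 1.008 g/mol = 6.444 mol
O: 25.774 g ÷ 16.00 g/mol = 1.611 mol
Divide by the smallest (1.611 mol O): C 3.501, H 4.001, O 1.000
Scaling by 2: C 7.00, H 8.00, O 2.00 → C7H8O2

C7H8O2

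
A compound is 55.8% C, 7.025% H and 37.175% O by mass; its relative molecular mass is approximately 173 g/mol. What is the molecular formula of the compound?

C8H12O4

Assume 100 g: 55.8 g C, 7.025 g H, 37.175 g O.
Moles — C: 55.8 / 12.01 = 4.646 mol; H: 7.025 / 1.008 = 6.969 mol; O: 37.175 / 16.00 = 2.323 mol
Smallest is O at 2.323 mol; normalising gives C 2.000, H 3.000, O 1.000
Ratio ≈ 2:3:1, so the empirical formula is C2H3O
Empirical-formula mass = 43.04 g/mol
n = 173 / 43.04 = 4.02 ≈ 4
Molecular formula = (C2H3O)×4 = C8H12O4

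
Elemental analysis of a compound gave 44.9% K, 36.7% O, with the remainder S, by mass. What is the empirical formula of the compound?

K2O4S

Assume 100 g: 44.9 g K, 36.7 g O, 18.4 g S.
n(K) = 44.9/39.10 = 1.148, n(O) = 36.7/16.00 = 2.294, n(S) = 18.4/32.07 = 0.5737
Smallest is S at 0.5737 mol; normalising gives K 2.001, O 3.998, S 1.000
→ K2O4S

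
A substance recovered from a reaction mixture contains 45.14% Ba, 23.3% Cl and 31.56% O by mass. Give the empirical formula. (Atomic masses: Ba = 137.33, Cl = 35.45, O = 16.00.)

Assume 100 g: 45.14 g Ba, 23.3 g Cl, 31.56 g O.
Moles — Ba: 45.14 / 137.33 = 0.3287 mol; Cl: 23.3 / 35.45 = 0.6573 mol; O: 31.56 / 16.00 = 1.972 mol
Smallest is Ba at 0.3287 mol; normalising gives Ba 1.000, Cl 2.000, O 6.001
≈ 1:2:6 → BaCl2O6

BaCl2O6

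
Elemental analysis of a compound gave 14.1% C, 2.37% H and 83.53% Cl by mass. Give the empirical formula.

Assume 100 g: 14.1 g C, 2.37 g H, 83.53 g Cl.
C: 14.1 g ÷ 12.01 g/mol = 1.174 mol
H: 2.37 g ÷ 1.008 g/mol = 2.351 mol
Cl: 83.53 g ÷ 35.45 g/mol = 2.356 mol
Smallest is C at 1.174 mol; normalising gives C 1.000, H 2.003, Cl 2.007
≈ 1:2:2 → CH2Cl2

CH2Cl2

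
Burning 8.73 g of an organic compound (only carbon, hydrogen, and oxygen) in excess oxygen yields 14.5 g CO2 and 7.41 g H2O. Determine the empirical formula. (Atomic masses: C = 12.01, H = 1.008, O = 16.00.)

mol C = 14.5 / 44.01 = 0.3295; mass C = 0.3295 × 12.01 = 3.957 g
mol H = 2 × (7.41 / 18.02) = 0.8224; mass H = 0.8224 × 1.008 = 0.8290 g
mass O = 8.73 − (4.786) = 3.944 g → mol O = 0.2465
Ratios (÷ 0.2465): C 1.337, H 3.336, O 1.000
Multiply by 3: C 4.01, H 10.01, O 3.00 → C4H10O3

C4H10O3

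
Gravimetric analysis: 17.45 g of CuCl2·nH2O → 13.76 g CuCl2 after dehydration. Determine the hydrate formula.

CuCl2·2H2O

Mass of water lost = 17.45 − 13.76 = 3.69 g → 3.69 / 18.02 = 0.2048 mol H2O
Molar mass of CuCl2 = 134.45 g/mol → mol CuCl2 = 13.76 / 134.45 = 0.1023
n = 0.2048 / 0.1023 = 2.00 ≈ 2 → CuCl2·2H2O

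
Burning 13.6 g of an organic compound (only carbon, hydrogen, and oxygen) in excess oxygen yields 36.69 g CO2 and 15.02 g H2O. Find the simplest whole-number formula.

mol C = 36.69 / 44.01 = 0.8337; mass C = 0.8337 × 12.01 = 10.01 g
mol H = 2 × (15.02 / 18.02) = 1.667; mass H = 1.667 × 1.008 = 1.680 g
mass O = 13.6 − (11.69) = 1.907 g → mol O = 0.1192
Divide by the smallest (0.1192 mol O): C 6.994, H 13.985, O 1.000
→ C7H14O

C7H14O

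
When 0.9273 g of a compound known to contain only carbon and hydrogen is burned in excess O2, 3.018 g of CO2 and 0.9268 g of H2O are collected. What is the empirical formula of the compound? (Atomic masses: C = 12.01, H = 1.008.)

C2H3

mol C = 3.018 / 44.01 = 0.06858; mass C = 0.06858 × 12.01 = 0.8236 g
mol H = 2 × (0.9268 / 18.02) = 0.1029; mass H = 0.1029 × 1.008 = 0.1037 g
Ratios (÷ 0.06858): C 1.000, H 1.500
×2: C 2.00, H 3.00 → C2H3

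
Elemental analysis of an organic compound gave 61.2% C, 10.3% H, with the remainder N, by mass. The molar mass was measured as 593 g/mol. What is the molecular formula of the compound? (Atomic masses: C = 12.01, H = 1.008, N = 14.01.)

Assume 100 g: 61.2 g C, 10.3 g H, 28.5 g N.
Moles — C: 61.2 / 12.01 = 5.096 mol; H: 10.3 / 1.008 = 10.22 mol; N: 28.5 / 14.01 = 2.034 mol
Ratios (÷ 2.034): C 2.505, H 5.023, N 1.000
×2: C 5.01, H 10.05, N 2.00 → C5H10N2
Empirical-formula mass = 98.15 g/mol
n = 593 / 98.15 = 6.04 ≈ 6
Molecular formula = (C5H10N2)×6 = C30H60N12

C30H60N12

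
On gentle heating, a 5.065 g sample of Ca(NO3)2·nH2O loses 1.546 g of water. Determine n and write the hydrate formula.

Mass of anhydrous Ca(NO3)2 = 5.065 − 1.546 = 3.519 g
mol H2O = 1.546 / 18.02 = 0.08579
Molar mass of Ca(NO3)2 = 164.10 g/mol → mol Ca(NO3)2 = 3.519 / 164.10 = 0.02144
n = 0.08579 / 0.02144 = 4.00 ≈ 4 → Ca(NO3)2·4H2O

Ca(NO3)2·4H2O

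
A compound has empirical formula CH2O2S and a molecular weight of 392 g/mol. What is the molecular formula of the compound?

C5H10O10S5

Empirical-formula mass = 78.10 g/mol
n = 392 / 78.10 = 5.02 ≈ 5
Molecular formula = (CH2O2S)5 = C5H10O10S5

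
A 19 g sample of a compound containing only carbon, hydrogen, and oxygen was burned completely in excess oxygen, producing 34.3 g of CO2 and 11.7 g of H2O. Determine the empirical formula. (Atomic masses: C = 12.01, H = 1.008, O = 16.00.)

C3H5O2

mol C = 34.3 / 44.01 = 0.7794; mass C = 0.7794 × 12.01 = 9.360 g
mol H = 2 × (11.7 / 18.02) = 1.299; mass H = 1.299 × 1.008 = 1.309 g
mass O = 19 − (10.67) = 8.331 g → mol O = 0.5207
Divide by the smallest (0.5207 mol O): C 1.497, H 2.494, O 1.000
Multiply by 2: C 2.99, H 4.99, O 2.00 → C3H5O2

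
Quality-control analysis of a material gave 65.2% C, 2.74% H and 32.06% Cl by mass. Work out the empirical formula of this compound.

C6H3Cl

Assume 100 g: 65.2 g C, 2.74 g H, 32.06 g Cl.
C: 65.2 g ÷ 12.01 g/mol = 5.429 mol
H: 2.74 g ÷ 1.008 g/mol = 2.718 mol
Cl: 32.06 g ÷ 35.45 g/mol = 0.9044 mol
Smallest is Cl at 0.9044 mol; normalising gives C 6.003, H 3.006, Cl 1.000
Ratio ≈ 6:3:1, so the empirical formula is C6H3Cl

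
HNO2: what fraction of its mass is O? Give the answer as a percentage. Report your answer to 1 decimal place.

Molar mass = 1(1.008) + 1(14.01) + 2(16.00) = 47.018 g/mol
Mass of O per mole = 2 × 16.00 = 32.000 g
% O = 32.000 / 47.018 × 100 = 68.1%

68.1%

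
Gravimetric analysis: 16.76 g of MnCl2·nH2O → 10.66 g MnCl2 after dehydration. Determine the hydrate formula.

MnCl2·4H2O

Mass of water lost = 16.76 − 10.66 = 6.1 g → 6.1 / 18.02 = 0.3385 mol H2O
Molar mass of MnCl2 = 125.84 g/mol → mol MnCl2 = 10.66 / 125.84 = 0.08471
n = 0.3385 / 0.08471 = 4.00 ≈ 4 → MnCl2·4H2O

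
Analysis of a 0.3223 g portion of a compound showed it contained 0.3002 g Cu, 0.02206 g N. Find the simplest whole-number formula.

Cu3N

Moles — Cu: 0.3002 / 63.55 = 0.004724 mol; N: 0.02206 / 14.01 = 0.001575 mol
Smallest is N at 0.001575 mol; normalising gives Cu 3.000, N 1.000
≈ 3:1 → Cu3N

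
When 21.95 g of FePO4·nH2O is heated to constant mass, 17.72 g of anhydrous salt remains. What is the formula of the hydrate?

Mass of water lost = 21.95 − 17.72 = 4.23 g → 4.23 / 18.02 = 0.2347 mol H2O
Molar mass of FePO4 = 150.82 g/mol → mol FePO4 = 17.72 / 150.82 = 0.1175
n = 0.2347 / 0.1175 = 2.00 ≈ 2 → FePO4·2H2O

FePO4·2H2O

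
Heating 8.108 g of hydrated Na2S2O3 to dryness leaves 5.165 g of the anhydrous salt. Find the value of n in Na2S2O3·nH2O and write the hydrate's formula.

Na2S2O3·5H2O

Mass of water lost = 8.108 − 5.165 = 2.943 g → 2.943 / 18.02 = 0.1633 mol H2O
Molar mass of Na2S2O3 = 158.12 g/mol → mol Na2S2O3 = 5.165 / 158.12 = 0.03267
n = 0.1633 / 0.03267 = 5.00 ≈ 5 → Na2S2O3·5H2O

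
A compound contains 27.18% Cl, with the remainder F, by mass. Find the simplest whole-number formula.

Assume 100 g: 27.18 g Cl, 72.82 g F.
Cl: 27.18 g ÷ 35.45 g/mol = 0.7667 mol
F: 72.82 g ÷ 19.00 g/mol = 3.833 mol
Ratios (÷ 0.7667): Cl 1.000, F 4.999
Ratio ≈ 1:5, so the empirical formula is ClF5

ClF5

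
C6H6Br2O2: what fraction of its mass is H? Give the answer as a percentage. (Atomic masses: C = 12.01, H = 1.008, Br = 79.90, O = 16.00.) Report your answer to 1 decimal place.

2.2%

Molar mass = 6(12.01) + 6(1.008) + 2(79.90) + 2(16.00) = 269.908 g/mol
Mass of H per mole = 6 × 1.008 = 6.048 g
% H = 6.048 / 269.908 × 100 = 2.2%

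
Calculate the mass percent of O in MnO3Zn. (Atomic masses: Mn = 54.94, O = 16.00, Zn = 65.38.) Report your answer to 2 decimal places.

28.52%

Molar mass = 1(54.94) + 3(16.00) + 1(65.38) = 168.320 g/mol
Mass of O per mole = 3 × 16.00 = 48.000 g
% O = 48.000 / 168.320 × 100 = 28.52%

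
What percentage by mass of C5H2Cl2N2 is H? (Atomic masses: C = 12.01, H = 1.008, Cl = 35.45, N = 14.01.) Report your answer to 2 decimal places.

1.25%

Molar mass = 5(12.01) + 2(1.008) + 2(35.45) + 2(14.01) = 160.986 g/mol
Mass of H per mole = 2 × 1.008 = 2.016 g
% H = 2.016 / 160.986 × 100 = 1.25%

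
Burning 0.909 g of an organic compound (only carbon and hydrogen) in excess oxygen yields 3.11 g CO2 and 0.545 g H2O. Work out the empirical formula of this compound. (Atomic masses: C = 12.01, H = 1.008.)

mol C = 3.11 / 44.01 = 0.07067; mass C = 0.07067 × 12.01 = 0.8487 g
mol H = 2 × (0.545 / 18.02) = 0.06049; mass H = 0.06049 × 1.008 = 0.06097 g
Smallest is H at 0.06049 mol; normalising gives C 1.168, H 1.000
Multiply by 6: C 7.01, H 6.00 → C7H6

C7H6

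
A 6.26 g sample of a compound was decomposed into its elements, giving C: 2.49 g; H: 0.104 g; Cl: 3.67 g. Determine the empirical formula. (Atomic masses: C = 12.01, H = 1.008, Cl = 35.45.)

C: 2.49 g ÷ 12.01 g/mol = 0.2073 mol
H: 0.104 g ÷ 1.008 g/mol = 0.1032 mol
Cl: 3.67 g ÷ 35.45 g/mol = 0.1035 mol
Divide by the smallest (0.1032 mol H): C 2.009, H 1.000, Cl 1.003
≈ 2:1:1 → C2HCl

C2HCl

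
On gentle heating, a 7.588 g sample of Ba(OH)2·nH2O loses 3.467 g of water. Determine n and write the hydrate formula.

Ba(OH)2·8H2O

Mass of anhydrous Ba(OH)2 = 7.588 − 3.467 = 4.121 g
mol H2O = 3.467 / 18.02 = 0.1924
Molar mass of Ba(OH)2 = 171.35 g/mol → mol Ba(OH)2 = 4.121 / 171.35 = 0.02405
n = 0.1924 / 0.02405 = 8.00 ≈ 8 → Ba(OH)2·8H2O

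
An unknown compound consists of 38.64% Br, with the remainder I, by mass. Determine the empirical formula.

BrI

Assume 100 g: 38.64 g Br, 61.36 g I.
Moles — Br: 38.64 / 79.90 = 0.4836 mol; I: 61.36 / 126.90 = 0.4835 mol
Ratios (÷ 0.4835): Br 1.000, I 1.000
→ BrI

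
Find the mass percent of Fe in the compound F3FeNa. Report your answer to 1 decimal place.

Molar mass = 3(19.00) + 1(55.85) + 1(22.99) = 135.840 g/mol
Mass of Fe per mole = 1 × 55.85 = 55.850 g
% Fe = 55.850 / 135.840 × 100 = 41.1%

41.1%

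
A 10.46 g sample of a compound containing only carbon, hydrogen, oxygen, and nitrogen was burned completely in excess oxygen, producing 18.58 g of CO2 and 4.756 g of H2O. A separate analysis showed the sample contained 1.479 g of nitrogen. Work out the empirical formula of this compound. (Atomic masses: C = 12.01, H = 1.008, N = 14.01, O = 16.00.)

mol C = 18.58 / 44.01 = 0.4222; mass C = 0.4222 × 12.01 = 5.070 g
mol H = 2 × (4.756 / 18.02) = 0.5279; mass H = 0.5279 × 1.008 = 0.5321 g
mol N = 1.479 / 14.01 = 0.1056
mass O = 10.46 − (7.081) = 3.379 g → mol O = 0.2112
Divide by the smallest (0.1056 mol N): C 3.999, H 5.000, N 1.000, O 2.000
≈ 4:5:1:2 → C4H5NO2

C4H5NO2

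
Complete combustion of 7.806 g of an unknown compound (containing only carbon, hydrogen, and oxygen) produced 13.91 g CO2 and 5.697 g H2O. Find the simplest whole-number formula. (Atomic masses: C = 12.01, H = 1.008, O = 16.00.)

mol C = 13.91 / 44.01 = 0.3161; mass C = 0.3161 × 12.01 = 3.796 g
mol H = 2 × (5.697 / 18.02) = 0.6323; mass H = 0.6323 × 1.008 = 0.6374 g
mass O = 7.806 − (4.433) = 3.373 g → mol O = 0.2108
Divide by the smallest (0.2108 mol O): C 1.499, H 3.000, O 1.000
×2: C 3.00, H 6.00, O 2.00 → C3H6O2

C3H6O2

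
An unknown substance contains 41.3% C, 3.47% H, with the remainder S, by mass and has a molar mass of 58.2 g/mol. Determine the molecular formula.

C2H2S

Assume 100 g: 41.3 g C, 3.47 g H, 55.23 g S.
Moles — C: 41.3 / 12.01 = 3.439 mol; H: 3.47 / 1.008 = 3.442 mol; S: 55.23 / 32.07 = 1.722 mol
Smallest is S at 1.722 mol; normalising gives C 1.997, H 1.999, S 1.000
≈ 2:2:1 → C2H2S
Empirical-formula mass = 58.11 g/mol
n = 58.2 / 58.11 = 1.00 ≈ 1
Molecular formula = empirical formula = C2H2S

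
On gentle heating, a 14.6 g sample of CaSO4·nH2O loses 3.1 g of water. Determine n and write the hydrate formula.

CaSO4·2H2O

Mass of anhydrous CaSO4 = 14.6 − 3.1 = 11.5 g
mol H2O = 3.1 / 18.02 = 0.172
Molar mass of CaSO4 = 136.15 g/mol → mol CaSO4 = 11.5 / 136.15 = 0.08447
n = 0.172 / 0.08447 = 2.04 ≈ 2 → CaSO4·2H2O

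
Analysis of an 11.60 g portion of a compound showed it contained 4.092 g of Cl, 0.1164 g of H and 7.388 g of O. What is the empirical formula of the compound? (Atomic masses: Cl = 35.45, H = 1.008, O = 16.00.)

Moles — Cl: 4.092 / 35.45 = 0.1154 mol; H: 0.1164 / 1.008 = 0.1155 mol; O: 7.388 / 16.00 = 0.4617 mol
Divide by the smallest (0.1154 mol Cl): Cl 1.000, H 1.000, O 4.000
Ratio ≈ 1:1:4, so the empirical formula is ClHO4

ClHO4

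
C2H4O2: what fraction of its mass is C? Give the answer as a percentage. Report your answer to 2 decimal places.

40.00%

Molar mass = 2(12.01) + 4(1.008) + 2(16.00) = 60.052 g/mol
Mass of C per mole = 2 × 12.01 = 24.020 g
% C = 24.020 / 60.052 × 100 = 40.00%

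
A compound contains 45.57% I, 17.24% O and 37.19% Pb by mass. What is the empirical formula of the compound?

Assume 100 g: 45.57 g I, 17.24 g O, 37.19 g Pb.
I: 45.57 g ÷ 126.90 g/mol = 0.3591 mol
O: 17.24 g ÷ 16.00 g/mol = 1.077 mol
Pb: 37.19 g ÷ 207.2 g/mol = 0.1795 mol
Divide by the smallest (0.1795 mol Pb): I 2.001, O 6.003, Pb 1.000
≈ 2:6:1 → I2O6Pb

I2O6Pb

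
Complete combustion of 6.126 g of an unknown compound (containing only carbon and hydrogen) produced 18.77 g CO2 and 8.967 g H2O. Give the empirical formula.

mol C = 18.77 / 44.01 = 0.4265; mass C = 0.4265 × 12.01 = 5.122 g
mol H = 2 × (8.967 / 18.02) = 0.9952; mass H = 0.9952 × 1.008 = 1.003 g
Smallest is C at 0.4265 mol; normalising gives C 1.000, H 2.334
Multiply by 3: C 3.00, H 7.00 → C3H7

C3H7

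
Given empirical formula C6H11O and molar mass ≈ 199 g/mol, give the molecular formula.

C12H22O2

Empirical-formula mass = 99.15 g/mol
n = 199 / 99.15 = 2.01 ≈ 2
Molecular formula = (C6H11O)2 = C12H22O2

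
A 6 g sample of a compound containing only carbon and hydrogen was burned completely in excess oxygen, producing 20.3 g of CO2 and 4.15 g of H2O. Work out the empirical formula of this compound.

mol C = 20.3 / 44.01 = 0.4613; mass C = 0.4613 × 12.01 = 5.540 g
mol H = 2 × (4.15 / 18.02) = 0.4606; mass H = 0.4606 × 1.008 = 0.4643 g
Ratios (÷ 0.4606): C 1.001, H 1.000
→ CH

CH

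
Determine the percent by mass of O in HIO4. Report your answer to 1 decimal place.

Molar mass = 1(1.008) + 1(126.90) + 4(16.00) = 191.908 g/mol
Mass of O per mole = 4 × 16.00 = 64.000 g
% O = 64.000 / 191.908 × 100 = 33.3%

33.3%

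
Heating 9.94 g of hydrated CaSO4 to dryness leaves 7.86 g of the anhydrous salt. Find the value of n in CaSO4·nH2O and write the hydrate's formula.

CaSO4·2H2O

Mass of water lost = 9.94 − 7.86 = 2.08 g → 2.08 / 18.02 = 0.1154 mol H2O
Molar mass of CaSO4 = 136.15 g/mol → mol CaSO4 = 7.86 / 136.15 = 0.05773
n = 0.1154 / 0.05773 = 2.00 ≈ 2 → CaSO4·2H2O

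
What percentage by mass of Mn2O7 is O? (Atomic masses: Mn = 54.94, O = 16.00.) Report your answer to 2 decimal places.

50.48%

Molar mass = 2(54.94) + 7(16.00) = 221.880 g/mol
Mass of O per mole = 7 × 16.00 = 112.000 g
% O = 112.000 / 221.880 × 100 = 50.48%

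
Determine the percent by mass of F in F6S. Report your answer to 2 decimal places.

78.04%

Molar mass = 6(19.00) + 1(32.07) = 146.070 g/mol
Mass of F per mole = 6 × 19.00 = 114.000 g
% F = 114.000 / 146.070 × 100 = 78.04%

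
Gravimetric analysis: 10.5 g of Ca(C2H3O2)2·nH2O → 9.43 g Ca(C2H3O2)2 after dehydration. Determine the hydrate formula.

Mass of water lost = 10.5 − 9.43 = 1.07 g → 1.07 / 18.02 = 0.05938 mol H2O
Molar mass of Ca(C2H3O2)2 = 158.17 g/mol → mol Ca(C2H3O2)2 = 9.43 / 158.17 = 0.05962
n = 0.05938 / 0.05962 = 1.00 ≈ 1 → Ca(C2H3O2)2·H2O

Ca(C2H3O2)2·H2O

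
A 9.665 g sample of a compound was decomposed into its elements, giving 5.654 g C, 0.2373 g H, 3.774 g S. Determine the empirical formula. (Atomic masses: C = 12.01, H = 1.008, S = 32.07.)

C4H2S

Moles — C: 5.654 / 12.01 = 0.4708 mol; H: 0.2373 / 1.008 = 0.2354 mol; S: 3.774 / 32.07 = 0.1177 mol
Smallest is S at 0.1177 mol; normalising gives C 4.000, H 2.000, S 1.000
≈ 4:2:1 → C4H2S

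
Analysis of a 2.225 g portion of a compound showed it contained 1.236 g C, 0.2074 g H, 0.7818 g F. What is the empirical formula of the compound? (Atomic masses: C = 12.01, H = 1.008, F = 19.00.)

C5H10F2

n(C) = 1.236/12.01 = 0.1029, n(H) = 0.2074/1.008 = 0.2058, n(F) = 0.7818/19.00 = 0.04115
Divide by the smallest (0.04115 mol F): C 2.501, H 5.000, F 1.000
Scaling by 2: C 5.00, H 10.00, F 2.00 → C5H10F2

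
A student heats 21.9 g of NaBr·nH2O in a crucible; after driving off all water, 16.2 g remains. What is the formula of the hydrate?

Mass of water lost = 21.9 − 16.2 = 5.7 g → 5.7 / 18.02 = 0.3163 mol H2O
Molar mass of NaBr = 102.89 g/mol → mol NaBr = 16.2 / 102.89 = 0.1574
n = 0.3163 / 0.1574 = 2.01 ≈ 2 → NaBr·2H2O

NaBr·2H2O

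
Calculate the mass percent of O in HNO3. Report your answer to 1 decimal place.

Molar mass = 1(1.008) + 1(14.01) + 3(16.00) = 63.018 g/mol
Mass of O per mole = 3 × 16.00 = 48.000 g
% O = 48.000 / 63.018 × 100 = 76.2%

76.2%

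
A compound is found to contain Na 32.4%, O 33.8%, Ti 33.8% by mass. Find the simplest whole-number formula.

Na2O3Ti

Assume 100 g: 32.4 g Na, 33.8 g O, 33.8 g Ti.
n(Na) = 32.4/22.99 = 1.409, n(O) = 33.8/16.00 = 2.112, n(Ti) = 33.8/47.87 = 0.7061
Divide by the smallest (0.7061 mol Ti): Na 1.996, O 2.992, Ti 1.000
≈ 2:3:1 → Na2O3Ti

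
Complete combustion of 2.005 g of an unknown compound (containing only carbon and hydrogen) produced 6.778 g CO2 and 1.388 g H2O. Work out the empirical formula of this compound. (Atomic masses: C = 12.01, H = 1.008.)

CH

mol C = 6.778 / 44.01 = 0.1540; mass C = 0.1540 × 12.01 = 1.850 g
mol H = 2 × (1.388 / 18.02) = 0.1541; mass H = 0.1541 × 1.008 = 0.1553 g
Smallest is C at 0.154 mol; normalising gives C 1.000, H 1.000
Ratio ≈ 1:1, so the empirical formula is CH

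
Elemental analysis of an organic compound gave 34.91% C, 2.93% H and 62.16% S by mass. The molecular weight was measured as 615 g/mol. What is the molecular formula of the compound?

Assume 100 g: 34.91 g C, 2.93 g H, 62.16 g S.
C: 34.91 g ÷ 12.01 g/mol = 2.907 mol
H: 2.93 g ÷ 1.008 g/mol = 2.907 mol
S: 62.16 g ÷ 32.07 g/mol = 1.938 mol
Divide by the smallest (1.938 mol S): C 1.500, H 1.500, S 1.000
Multiply by 2: C 3.00, H 3.00, S 2.00 → C3H3S2
Empirical-formula mass = 103.19 g/mol
n = 615 / 103.19 = 5.96 ≈ 6
Molecular formula = (C3H3S2)×6 = C18H18S12

C18H18S12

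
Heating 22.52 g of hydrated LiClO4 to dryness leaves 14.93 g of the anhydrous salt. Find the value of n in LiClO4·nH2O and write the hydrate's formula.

LiClO4·3H2O

Mass of water lost = 22.52 − 14.93 = 7.59 g → 7.59 / 18.02 = 0.4212 mol H2O
Molar mass of LiClO4 = 106.39 g/mol → mol LiClO4 = 14.93 / 106.39 = 0.1403
n = 0.4212 / 0.1403 = 3.00 ≈ 3 → LiClO4·3H2O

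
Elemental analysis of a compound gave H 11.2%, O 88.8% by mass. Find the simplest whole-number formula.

H2O

Assume 100 g: 11.2 g H, 88.8 g O.
Moles — H: 11.2 / 1.008 = 11.11 mol; O: 88.8 / 16.00 = 5.55 mol
Ratios (÷ 5.55): H 2.002, O 1.000
→ H2O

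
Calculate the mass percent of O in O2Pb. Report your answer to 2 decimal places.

Molar mass = 2(16.00) + 1(207.2) = 239.200 g/mol
Mass of O per mole = 2 × 16.00 = 32.000 g
% O = 32.000 / 239.200 × 100 = 13.38%

13.38%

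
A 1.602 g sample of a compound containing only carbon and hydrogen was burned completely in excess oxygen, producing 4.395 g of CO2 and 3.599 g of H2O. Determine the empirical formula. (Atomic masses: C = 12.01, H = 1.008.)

CH4

mol C = 4.395 / 44.01 = 0.09986; mass C = 0.09986 × 12.01 = 1.199 g
mol H = 2 × (3.599 / 18.02) = 0.3994; mass H = 0.3994 × 1.008 = 0.4026 g
Divide by the smallest (0.09986 mol C): C 1.000, H 4.000
Ratio ≈ 1:4, so the empirical formula is CH4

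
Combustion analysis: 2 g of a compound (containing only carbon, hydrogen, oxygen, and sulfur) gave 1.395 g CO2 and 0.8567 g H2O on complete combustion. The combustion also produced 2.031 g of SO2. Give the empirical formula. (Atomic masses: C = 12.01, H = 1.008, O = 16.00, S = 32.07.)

CH3OS

mol C = 1.395 / 44.01 = 0.03170; mass C = 0.03170 × 12.01 = 0.3807 g
mol H = 2 × (0.8567 / 18.02) = 0.09508; mass H = 0.09508 × 1.008 = 0.09584 g
mol S = 2.031 / 64.07 = 0.03170; mass S = 1.017 g
mass O = 2 − (1.493) = 0.5069 g → mol O = 0.03168
Ratios (÷ 0.03168): C 1.001, H 3.001, O 1.000, S 1.001
→ CH3OS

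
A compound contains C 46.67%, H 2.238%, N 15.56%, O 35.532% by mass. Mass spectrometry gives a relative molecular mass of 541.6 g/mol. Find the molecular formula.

Assume 100 g: 46.67 g C, 2.238 g H, 15.56 g N, 35.532 g O.
n(C) = 46.67/12.01 = 3.886, n(H) = 2.238/1.008 = 2.22, n(N) = 15.56/14.01 = 1.111, n(O) = 35.532/16.00 = 2.221
Ratios (÷ 1.111): C 3.499, H 1.999, N 1.000, O 2.000
Scaling by 2: C 7.00, H 4.00, N 2.00, O 4.00 → C7H4N2O4
Empirical-formula mass = 180.12 g/mol
n = 541.6 / 180.12 = 3.01 ≈ 3
Molecular formula = (C7H4N2O4)×3 = C21H12N6O12

C21H12N6O12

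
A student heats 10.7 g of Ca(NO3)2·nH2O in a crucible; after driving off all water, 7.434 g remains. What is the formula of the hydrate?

Mass of water lost = 10.7 − 7.434 = 3.266 g → 3.266 / 18.02 = 0.1812 mol H2O
Molar mass of Ca(NO3)2 = 164.10 g/mol → mol Ca(NO3)2 = 7.434 / 164.10 = 0.0453
n = 0.1812 / 0.0453 = 4.00 ≈ 4 → Ca(NO3)2·4H2O

Ca(NO3)2·4H2O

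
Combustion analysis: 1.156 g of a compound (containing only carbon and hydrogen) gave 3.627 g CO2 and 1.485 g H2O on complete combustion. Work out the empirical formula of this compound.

mol C = 3.627 / 44.01 = 0.08241; mass C = 0.08241 × 12.01 = 0.9898 g
mol H = 2 × (1.485 / 18.02) = 0.1648; mass H = 0.1648 × 1.008 = 0.1661 g
Divide by the smallest (0.08241 mol C): C 1.000, H 2.000
≈ 1:2 → CH2

CH2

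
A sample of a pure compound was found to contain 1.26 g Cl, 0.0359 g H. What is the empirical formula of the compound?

Moles — Cl: 1.26 / 35.45 = 0.03554 mol; H: 0.0359 / 1.008 = 0.03562 mol
Smallest is Cl at 0.03554 mol; normalising gives Cl 1.000, H 1.002
Ratio ≈ 1:1, so the empirical formula is ClH

ClH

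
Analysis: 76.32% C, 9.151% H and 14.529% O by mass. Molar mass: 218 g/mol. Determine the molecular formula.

C14H20O2

Assume 100 g: 76.32 g C, 9.151 g H, 14.529 g O.
n(C) = 76.32/12.01 = 6.355, n(H) = 9.151/1.008 = 9.078, n(O) = 14.529/16.00 = 0.9081
Divide by the smallest (0.9081 mol O): C 6.998, H 9.998, O 1.000
Ratio ≈ 7:10:1, so the empirical formula is C7H10O
Empirical-formula mass = 110.15 g/mol
n = 218 / 110.15 = 1.98 ≈ 2
Molecular formula = (C7H10O)×2 = C14H20O2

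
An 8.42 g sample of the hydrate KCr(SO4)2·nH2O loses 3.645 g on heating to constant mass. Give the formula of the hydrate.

KCr(SO4)2·12H2O

Mass of anhydrous KCr(SO4)2 = 8.42 − 3.645 = 4.775 g
mol H2O = 3.645 / 18.02 = 0.2023
Molar mass of KCr(SO4)2 = 283.24 g/mol → mol KCr(SO4)2 = 4.775 / 283.24 = 0.01686
n = 0.2023 / 0.01686 = 12.00 ≈ 12 → KCr(SO4)2·12H2O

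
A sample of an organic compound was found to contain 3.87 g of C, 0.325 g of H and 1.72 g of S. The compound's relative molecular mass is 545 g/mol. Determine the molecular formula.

n(C) = 3.87/12.01 = 0.3222, n(H) = 0.325/1.008 = 0.3224, n(S) = 1.72/32.07 = 0.05363
Smallest is S at 0.05363 mol; normalising gives C 6.008, H 6.012, S 1.000
Ratio ≈ 6:6:1, so the empirical formula is C6H6S
Empirical-formula mass = 110.18 g/mol
n = 545 / 110.18 = 4.95 ≈ 5
Molecular formula = (C6H6S)×5 = C30H30S5

C30H30S5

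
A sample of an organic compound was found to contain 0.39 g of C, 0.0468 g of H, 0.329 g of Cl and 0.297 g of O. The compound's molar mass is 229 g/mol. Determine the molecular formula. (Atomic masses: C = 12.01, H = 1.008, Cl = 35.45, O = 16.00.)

C7H10Cl2O4

n(C) = 0.39/12.01 = 0.03247, n(H) = 0.0468/1.008 = 0.04643, n(Cl) = 0.329/35.45 = 0.009281, n(O) = 0.297/16.00 = 0.01856
Divide by the smallest (0.009281 mol Cl): C 3.499, H 5.003, Cl 1.000, O 2.000
×2: C 7.00, H 10.01, Cl 2.00, O 4.00 → C7H10Cl2O4
Empirical-formula mass = 229.05 g/mol
n = 229 / 229.05 = 1.00 ≈ 1
Molecular formula = empirical formula = C7H10Cl2O4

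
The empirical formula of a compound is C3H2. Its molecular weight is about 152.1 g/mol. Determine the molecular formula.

Empirical-formula mass = 38.05 g/mol
n = 152.1 / 38.05 = 4.00 ≈ 4
Molecular formula = (C3H2)4 = C12H8

C12H8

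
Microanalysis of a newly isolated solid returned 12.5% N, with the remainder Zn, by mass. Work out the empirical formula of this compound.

N2Zn3

Assume 100 g: 12.5 g N, 87.5 g Zn.
Moles — N: 12.5 / 14.01 = 0.8922 mol; Zn: 87.5 / 65.38 = 1.338 mol
Ratios (÷ 0.8922): N 1.000, Zn 1.500
×2: N 2.00, Zn 3.00 → N2Zn3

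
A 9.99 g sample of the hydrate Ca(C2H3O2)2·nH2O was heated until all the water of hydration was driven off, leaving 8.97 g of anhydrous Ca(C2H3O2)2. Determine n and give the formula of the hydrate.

Ca(C2H3O2)2·H2O

Mass of water lost = 9.99 − 8.97 = 1.02 g → 1.02 / 18.02 = 0.0566 mol H2O
Molar mass of Ca(C2H3O2)2 = 158.17 g/mol → mol Ca(C2H3O2)2 = 8.97 / 158.17 = 0.05671
n = 0.0566 / 0.05671 = 1.00 ≈ 1 → Ca(C2H3O2)2·H2O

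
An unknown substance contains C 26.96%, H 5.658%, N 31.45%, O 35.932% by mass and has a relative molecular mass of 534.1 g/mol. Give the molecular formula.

Assume 100 g: 26.96 g C, 5.658 g H, 31.45 g N, 35.932 g O.
Moles — C: 26.96 / 12.01 = 2.245 mol; H: 5.658 / 1.008 = 5.613 mol; N: 31.45 / 14.01 = 2.245 mol; O: 35.932 / 16.00 = 2.246 mol
Ratios (÷ 2.245): C 1.000, H 2.500, N 1.000, O 1.000
Multiply by 2: C 2.00, H 5.00, N 2.00, O 2.00 → C2H5N2O2
Empirical-formula mass = 89.08 g/mol
n = 534.1 / 89.08 = 6.00 ≈ 6
Molecular formula = (C2H5N2O2)×6 = C12H30N12O12

C12H30N12O12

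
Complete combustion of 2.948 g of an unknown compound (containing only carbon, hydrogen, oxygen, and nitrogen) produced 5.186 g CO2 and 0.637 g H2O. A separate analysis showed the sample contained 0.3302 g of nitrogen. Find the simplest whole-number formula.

mol C = 5.186 / 44.01 = 0.1178; mass C = 0.1178 × 12.01 = 1.415 g
mol H = 2 × (0.637 / 18.02) = 0.07070; mass H = 0.07070 × 1.008 = 0.07126 g
mol N = 0.3302 / 14.01 = 0.02357
mass O = 2.948 − (1.817) = 1.131 g → mol O = 0.07071
Smallest is N at 0.02357 mol; normalising gives C 5.000, H 3.000, N 1.000, O 3.000
Ratio ≈ 5:3:1:3, so the empirical formula is C5H3NO3

C5H3NO3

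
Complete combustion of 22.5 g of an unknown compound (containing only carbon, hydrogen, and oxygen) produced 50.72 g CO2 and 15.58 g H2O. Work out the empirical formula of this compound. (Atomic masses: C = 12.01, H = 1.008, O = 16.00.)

mol C = 50.72 / 44.01 = 1.152; mass C = 1.152 × 12.01 = 13.84 g
mol H = 2 × (15.58 / 18.02) = 1.729; mass H = 1.729 × 1.008 = 1.743 g
mass O = 22.5 − (15.58) = 6.916 g → mol O = 0.4322
Divide by the smallest (0.4322 mol O): C 2.666, H 4.001, O 1.000
Scaling by 3: C 8.00, H 12.00, O 3.00 → C8H12O3

C8H12O3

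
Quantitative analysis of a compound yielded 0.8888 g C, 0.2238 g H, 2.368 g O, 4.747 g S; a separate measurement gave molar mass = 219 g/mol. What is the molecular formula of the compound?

C2H6O4S4

C: 0.8888 g ÷ 12.01 g/mol = 0.074 mol
H: 0.2238 g ÷ 1.008 g/mol = 0.222 mol
O: 2.368 g ÷ 16.00 g/mol = 0.148 mol
S: 4.747 g ÷ 32.07 g/mol = 0.148 mol
Ratios (÷ 0.074): C 1.000, H 3.000, O 2.000, S 2.000
≈ 1:3:2:2 → CH3O2S2
Empirical-formula mass = 111.17 g/mol
n = 219 / 111.17 = 1.97 ≈ 2
Molecular formula = (CH3O2S2)×2 = C2H6O4S4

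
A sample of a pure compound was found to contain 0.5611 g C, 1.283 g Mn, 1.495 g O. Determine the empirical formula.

Moles — C: 0.5611 / 12.01 = 0.04672 mol; Mn: 1.283 / 54.94 = 0.02335 mol; O: 1.495 / 16.00 = 0.09344 mol
Ratios (÷ 0.02335): C 2.001, Mn 1.000, O 4.001
→ C2MnO4

C2MnO4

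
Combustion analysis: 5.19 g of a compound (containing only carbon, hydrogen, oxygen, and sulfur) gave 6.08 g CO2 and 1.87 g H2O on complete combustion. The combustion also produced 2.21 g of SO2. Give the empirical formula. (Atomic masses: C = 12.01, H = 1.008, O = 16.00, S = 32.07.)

mol C = 6.08 / 44.01 = 0.1382; mass C = 0.1382 × 12.01 = 1.659 g
mol H = 2 × (1.87 / 18.02) = 0.2075; mass H = 0.2075 × 1.008 = 0.2092 g
mol S = 2.21 / 64.07 = 0.03449; mass S = 1.106 g
mass O = 5.19 − (2.975) = 2.215 g → mol O = 0.1385
Ratios (÷ 0.03449): C 4.005, H 6.017, O 4.014, S 1.000
≈ 4:6:4:1 → C4H6O4S

C4H6O4S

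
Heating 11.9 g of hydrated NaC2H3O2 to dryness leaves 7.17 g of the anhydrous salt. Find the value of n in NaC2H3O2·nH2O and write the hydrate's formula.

NaC2H3O2·3H2O

Mass of water lost = 11.9 − 7.17 = 4.73 g → 4.73 / 18.02 = 0.2625 mol H2O
Molar mass of NaC2H3O2 = 82.03 g/mol → mol NaC2H3O2 = 7.17 / 82.03 = 0.0874
n = 0.2625 / 0.0874 = 3.00 ≈ 3 → NaC2H3O2·3H2O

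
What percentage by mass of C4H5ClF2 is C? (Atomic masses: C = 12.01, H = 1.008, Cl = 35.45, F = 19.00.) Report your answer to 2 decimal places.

Molar mass = 4(12.01) + 5(1.008) + 1(35.45) + 2(19.00) = 126.530 g/mol
Mass of C per mole = 4 × 12.01 = 48.040 g
% C = 48.040 / 126.530 × 100 = 37.97%

37.97%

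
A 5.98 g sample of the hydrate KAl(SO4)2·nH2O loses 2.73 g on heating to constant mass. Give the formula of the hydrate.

KAl(SO4)2·12H2O

Mass of anhydrous KAl(SO4)2 = 5.98 − 2.73 = 3.25 g
mol H2O = 2.73 / 18.02 = 0.1515
Molar mass of KAl(SO4)2 = 258.22 g/mol → mol KAl(SO4)2 = 3.25 / 258.22 = 0.01259
n = 0.1515 / 0.01259 = 12.04 ≈ 12 → KAl(SO4)2·12H2O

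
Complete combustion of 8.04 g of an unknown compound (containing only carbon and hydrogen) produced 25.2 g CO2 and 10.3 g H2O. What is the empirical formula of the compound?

mol C = 25.2 / 44.01 = 0.5726; mass C = 0.5726 × 12.01 = 6.877 g
mol H = 2 × (10.3 / 18.02) = 1.143; mass H = 1.143 × 1.008 = 1.152 g
Divide by the smallest (0.5726 mol C): C 1.000, H 1.996
≈ 1:2 → CH2

CH2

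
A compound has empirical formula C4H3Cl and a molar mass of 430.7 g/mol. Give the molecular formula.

Empirical-formula mass = 86.51 g/mol
n = 430.7 / 86.51 = 4.98 ≈ 5
Molecular formula = (C4H3Cl)5 = C20H15Cl5

C20H15Cl5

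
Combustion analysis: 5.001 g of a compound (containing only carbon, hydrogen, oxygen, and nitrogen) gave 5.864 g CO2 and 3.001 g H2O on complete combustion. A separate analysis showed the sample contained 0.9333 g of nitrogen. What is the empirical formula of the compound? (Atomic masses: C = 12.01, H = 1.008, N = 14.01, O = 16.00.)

C2H5NO2

mol C = 5.864 / 44.01 = 0.1332; mass C = 0.1332 × 12.01 = 1.600 g
mol H = 2 × (3.001 / 18.02) = 0.3331; mass H = 0.3331 × 1.008 = 0.3357 g
mol N = 0.9333 / 14.01 = 0.06662
mass O = 5.001 − (2.869) = 2.132 g → mol O = 0.1332
Ratios (÷ 0.06662): C 2.000, H 5.000, N 1.000, O 2.000
Ratio ≈ 2:5:1:2, so the empirical formula is C2H5NO2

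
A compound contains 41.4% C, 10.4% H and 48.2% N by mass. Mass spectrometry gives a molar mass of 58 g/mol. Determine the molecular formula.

Assume 100 g: 41.4 g C, 10.4 g H, 48.2 g N.
C: 41.4 g ÷ 12.01 g/mol = 3.447 mol
H: 10.4 g ÷ 1.008 g/mol = 10.32 mol
N: 48.2 g ÷ 14.01 g/mol = 3.44 mol
Divide by the smallest (3.44 mol N): C 1.002, H 2.999, N 1.000
→ CH3N
Empirical-formula mass = 29.04 g/mol
n = 58 / 29.04 = 2.00 ≈ 2
Molecular formula = (CH3N)×2 = C2H6N2

C2H6N2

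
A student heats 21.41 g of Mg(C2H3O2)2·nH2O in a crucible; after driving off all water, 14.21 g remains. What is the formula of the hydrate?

Mg(C2H3O2)2·4H2O

Mass of water lost = 21.41 − 14.21 = 7.2 g → 7.2 / 18.02 = 0.3996 mol H2O
Molar mass of Mg(C2H3O2)2 = 142.40 g/mol → mol Mg(C2H3O2)2 = 14.21 / 142.40 = 0.09979
n = 0.3996 / 0.09979 = 4.00 ≈ 4 → Mg(C2H3O2)2·4H2O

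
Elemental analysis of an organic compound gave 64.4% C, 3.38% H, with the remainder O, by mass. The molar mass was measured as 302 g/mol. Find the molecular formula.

C16H10O6

Assume 100 g: 64.4 g C, 3.38 g H, 32.22 g O.
Moles — C: 64.4 / 12.01 = 5.362 mol; H: 3.38 / 1.008 = 3.353 mol; O: 32.22 / 16.00 = 2.014 mol
Smallest is O at 2.014 mol; normalising gives C 2.663, H 1.665, O 1.000
×3: C 7.99, H 5.00, O 3.00 → C8H5O3
Empirical-formula mass = 149.12 g/mol
n = 302 / 149.12 = 2.03 ≈ 2
Molecular formula = (C8H5O3)×2 = C16H10O6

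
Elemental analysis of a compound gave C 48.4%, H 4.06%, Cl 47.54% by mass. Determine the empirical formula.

Assume 100 g: 48.4 g C, 4.06 g H, 47.54 g Cl.
Moles — C: 48.4 / 12.01 = 4.03 mol; H: 4.06 / 1.008 = 4.028 mol; Cl: 47.54 / 35.45 = 1.341 mol
Smallest is Cl at 1.341 mol; normalising gives C 3.005, H 3.003, Cl 1.000
Ratio ≈ 3:3:1, so the empirical formula is C3H3Cl

C3H3Cl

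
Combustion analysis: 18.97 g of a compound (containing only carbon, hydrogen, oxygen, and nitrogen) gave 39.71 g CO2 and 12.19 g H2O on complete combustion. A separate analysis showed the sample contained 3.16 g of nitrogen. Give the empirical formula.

C4H6NO

mol C = 39.71 / 44.01 = 0.9023; mass C = 0.9023 × 12.01 = 10.84 g
mol H = 2 × (12.19 / 18.02) = 1.353; mass H = 1.353 × 1.008 = 1.364 g
mol N = 3.16 / 14.01 = 0.2256
mass O = 18.97 − (15.36) = 3.610 g → mol O = 0.2256
Divide by the smallest (0.2256 mol N): C 4.000, H 5.998, N 1.000, O 1.000
Ratio ≈ 4:6:1:1, so the empirical formula is C4H6NO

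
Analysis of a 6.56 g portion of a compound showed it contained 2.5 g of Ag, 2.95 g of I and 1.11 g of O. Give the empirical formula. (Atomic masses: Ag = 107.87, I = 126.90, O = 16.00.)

Moles — Ag: 2.5 / 107.87 = 0.02318 mol; I: 2.95 / 126.90 = 0.02325 mol; O: 1.11 / 16.00 = 0.06938 mol
Ratios (÷ 0.02318): Ag 1.000, I 1.003, O 2.993
→ AgIO3

AgIO3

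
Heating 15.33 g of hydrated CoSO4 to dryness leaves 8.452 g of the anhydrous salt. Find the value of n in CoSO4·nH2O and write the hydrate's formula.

Mass of water lost = 15.33 − 8.452 = 6.878 g → 6.878 / 18.02 = 0.3817 mol H2O
Molar mass of CoSO4 = 155.00 g/mol → mol CoSO4 = 8.452 / 155.00 = 0.05453
n = 0.3817 / 0.05453 = 7.00 ≈ 7 → CoSO4·7H2O

CoSO4·7H2O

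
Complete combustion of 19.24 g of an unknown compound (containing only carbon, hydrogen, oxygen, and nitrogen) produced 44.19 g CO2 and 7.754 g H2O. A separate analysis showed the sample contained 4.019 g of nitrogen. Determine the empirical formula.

mol C = 44.19 / 44.01 = 1.004; mass C = 1.004 × 12.01 = 12.06 g
mol H = 2 × (7.754 / 18.02) = 0.8606; mass H = 0.8606 × 1.008 = 0.8675 g
mol N = 4.019 / 14.01 = 0.2869
mass O = 19.24 − (16.95) = 2.294 g → mol O = 0.1434
Divide by the smallest (0.1434 mol O): C 7.002, H 6.001, N 2.000, O 1.000
Ratio ≈ 7:6:2:1, so the empirical formula is C7H6N2O

C7H6N2O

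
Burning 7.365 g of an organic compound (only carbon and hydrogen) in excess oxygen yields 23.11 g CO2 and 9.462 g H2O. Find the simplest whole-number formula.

CH2

mol C = 23.11 / 44.01 = 0.5251; mass C = 0.5251 × 12.01 = 6.307 g
mol H = 2 × (9.462 / 18.02) = 1.050; mass H = 1.050 × 1.008 = 1.059 g
Divide by the smallest (0.5251 mol C): C 1.000, H 2.000
Ratio ≈ 1:2, so the empirical formula is CH2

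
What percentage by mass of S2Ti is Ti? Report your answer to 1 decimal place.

Molar mass = 2(32.07) + 1(47.87) = 112.010 g/mol
Mass of Ti per mole = 1 × 47.87 = 47.870 g
% Ti = 47.870 / 112.010 × 100 = 42.7%

42.7%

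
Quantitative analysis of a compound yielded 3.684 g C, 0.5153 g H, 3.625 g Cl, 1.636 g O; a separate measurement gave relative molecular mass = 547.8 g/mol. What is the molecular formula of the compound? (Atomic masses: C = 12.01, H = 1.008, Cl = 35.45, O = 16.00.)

C18H30Cl6O6

Moles — C: 3.684 / 12.01 = 0.3067 mol; H: 0.5153 / 1.008 = 0.5112 mol; Cl: 3.625 / 35.45 = 0.1023 mol; O: 1.636 / 16.00 = 0.1022 mol
Ratios (÷ 0.1022): C 3.000, H 5.000, Cl 1.000, O 1.000
≈ 3:5:1:1 → C3H5ClO
Empirical-formula mass = 92.52 g/mol
n = 547.8 / 92.52 = 5.92 ≈ 6
Molecular formula = (C3H5ClO)×6 = C18H30Cl6O6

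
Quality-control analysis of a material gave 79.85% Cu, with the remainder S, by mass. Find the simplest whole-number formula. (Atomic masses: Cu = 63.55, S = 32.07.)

Assume 100 g: 79.85 g Cu, 20.15 g S.
n(Cu) = 79.85/63.55 = 1.256, n(S) = 20.15/32.07 = 0.6283
Divide by the smallest (0.6283 mol S): Cu 2.000, S 1.000
Ratio ≈ 2:1, so the empirical formula is Cu2S

Cu2S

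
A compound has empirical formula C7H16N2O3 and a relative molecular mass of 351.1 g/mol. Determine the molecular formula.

C14H32N4O6

Empirical-formula mass = 176.22 g/mol
n = 351.1 / 176.22 = 1.99 ≈ 2
Molecular formula = (C7H16N2O3)2 = C14H32N4O6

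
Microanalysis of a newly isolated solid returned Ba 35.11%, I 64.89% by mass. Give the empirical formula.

Assume 100 g: 35.11 g Ba, 64.89 g I.
Moles — Ba: 35.11 / 137.33 = 0.2557 mol; I: 64.89 / 126.90 = 0.5113 mol
Divide by the smallest (0.2557 mol Ba): Ba 1.000, I 2.000
Ratio ≈ 1:2, so the empirical formula is BaI2

BaI2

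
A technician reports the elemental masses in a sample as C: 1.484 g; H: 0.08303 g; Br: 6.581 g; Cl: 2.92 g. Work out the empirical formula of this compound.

n(C) = 1.484/12.01 = 0.1236, n(H) = 0.08303/1.008 = 0.08237, n(Br) = 6.581/79.90 = 0.08237, n(Cl) = 2.92/35.45 = 0.08237
Ratios (÷ 0.08237): C 1.500, H 1.000, Br 1.000, Cl 1.000
Scaling by 2: C 3.00, H 2.00, Br 2.00, Cl 2.00 → C3H2Br2Cl2

C3H2Br2Cl2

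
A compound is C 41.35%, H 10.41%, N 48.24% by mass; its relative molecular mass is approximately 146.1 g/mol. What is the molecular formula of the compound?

Assume 100 g: 41.35 g C, 10.41 g H, 48.24 g N.
Moles — C: 41.35 / 12.01 = 3.443 mol; H: 10.41 / 1.008 = 10.33 mol; N: 48.24 / 14.01 = 3.443 mol
Ratios (÷ 3.443): C 1.000, H 3.000, N 1.000
Ratio ≈ 1:3:1, so the empirical formula is CH3N
Empirical-formula mass = 29.04 g/mol
n = 146.1 / 29.04 = 5.03 ≈ 5
Molecular formula = (CH3N)×5 = C5H15N5

C5H15N5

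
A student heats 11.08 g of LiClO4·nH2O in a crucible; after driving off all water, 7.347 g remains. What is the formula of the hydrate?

Mass of water lost = 11.08 − 7.347 = 3.733 g → 3.733 / 18.02 = 0.2072 mol H2O
Molar mass of LiClO4 = 106.39 g/mol → mol LiClO4 = 7.347 / 106.39 = 0.06906
n = 0.2072 / 0.06906 = 3.00 ≈ 3 → LiClO4·3H2O

LiClO4·3H2O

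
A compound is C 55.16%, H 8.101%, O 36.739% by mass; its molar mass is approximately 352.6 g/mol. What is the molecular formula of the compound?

Assume 100 g: 55.16 g C, 8.101 g H, 36.739 g O.
n(C) = 55.16/12.01 = 4.593, n(H) = 8.101/1.008 = 8.037, n(O) = 36.739/16.00 = 2.296
Divide by the smallest (2.296 mol O): C 2.000, H 3.500, O 1.000
Scaling by 2: C 4.00, H 7.00, O 2.00 → C4H7O2
Empirical-formula mass = 87.10 g/mol
n = 352.6 / 87.10 = 4.05 ≈ 4
Molecular formula = (C4H7O2)×4 = C16H28O8

C16H28O8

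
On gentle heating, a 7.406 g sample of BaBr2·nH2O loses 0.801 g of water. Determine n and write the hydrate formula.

BaBr2·2H2O

Mass of anhydrous BaBr2 = 7.406 − 0.801 = 6.605 g
mol H2O = 0.801 / 18.02 = 0.04445
Molar mass of BaBr2 = 297.13 g/mol → mol BaBr2 = 6.605 / 297.13 = 0.02223
n = 0.04445 / 0.02223 = 2.00 ≈ 2 → BaBr2·2H2O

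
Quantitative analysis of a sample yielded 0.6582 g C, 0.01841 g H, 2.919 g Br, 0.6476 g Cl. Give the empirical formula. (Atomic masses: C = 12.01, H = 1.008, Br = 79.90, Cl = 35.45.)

Moles — C: 0.6582 / 12.01 = 0.0548 mol; H: 0.01841 / 1.008 = 0.01826 mol; Br: 2.919 / 79.90 = 0.03653 mol; Cl: 0.6476 / 35.45 = 0.01827 mol
Ratios (÷ 0.01826): C 3.001, H 1.000, Br 2.000, Cl 1.000
→ C3HBr2Cl

C3HBr2Cl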